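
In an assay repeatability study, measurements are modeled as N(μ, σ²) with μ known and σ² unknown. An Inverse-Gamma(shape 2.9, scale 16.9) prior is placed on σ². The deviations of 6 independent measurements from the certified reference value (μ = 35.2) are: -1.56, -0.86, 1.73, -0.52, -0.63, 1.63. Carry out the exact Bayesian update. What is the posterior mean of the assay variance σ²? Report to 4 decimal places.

With known mean μ and an Inverse-Gamma(α, β) prior on σ², the Normal likelihood is conjugate: posterior is Inv-Gamma(α + n/2, β + Σ(xᵢ−μ)²/2).
Σ(xᵢ−μ)² = (-1.56)² + (-0.86)² + (1.73)² + (-0.52)² + (-0.63)² + (1.63)² = 9.4903.
Posterior: Inv-Gamma(2.9 + 6/2, 16.9 + 9.4903/2) = Inv-Gamma(5.90, 21.64515).
E[σ²|data] = β/(α−1) = 21.64515/4.90 = 4.4174.

4.4174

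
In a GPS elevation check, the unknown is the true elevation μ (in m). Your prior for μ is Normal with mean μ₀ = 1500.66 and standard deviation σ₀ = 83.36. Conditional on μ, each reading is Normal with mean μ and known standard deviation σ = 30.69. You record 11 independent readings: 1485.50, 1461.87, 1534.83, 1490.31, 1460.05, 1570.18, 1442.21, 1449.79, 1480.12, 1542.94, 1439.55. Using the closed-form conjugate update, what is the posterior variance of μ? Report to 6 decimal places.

For Normal data with known variance σ², a Normal(μ₀, σ₀²) prior on μ is conjugate. Posterior precision = 1/σ₀² + n/σ²; posterior mean is the precision-weighted average of μ₀ and x̄.
σ₀² = 83.36² = 6948.8896, σ² = 30.69² = 941.8761; σ² + n·σ₀² = 941.8761 + 11·6948.8896 = 77379.6617.
Posterior precision = 1/σ₀² + n/σ² = 1/6948.8896 + 11/941.8761 = (σ² + n·σ₀²)/(σ₀²σ²) = 77379.6617/(6948.8896·941.8761); posterior variance σₙ² = σ₀²σ²/(σ² + n·σ₀²) = 6948.8896·941.8761/77379.6617 = 84.582859.

84.582859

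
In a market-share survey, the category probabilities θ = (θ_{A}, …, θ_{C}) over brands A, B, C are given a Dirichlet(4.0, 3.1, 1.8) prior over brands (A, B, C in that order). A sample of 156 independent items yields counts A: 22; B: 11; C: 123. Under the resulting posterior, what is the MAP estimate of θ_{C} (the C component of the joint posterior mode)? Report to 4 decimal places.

0.7647

The Dirichlet prior is conjugate to the Multinomial likelihood: each posterior αⱼ = prior αⱼ + observed count nⱼ.
Posterior concentration: (26.0, 14.1, 124.8), total = 164.9.
Joint mode component: (α_{C}−1)/(Σα−K) = 123.8/161.9 = 0.7647.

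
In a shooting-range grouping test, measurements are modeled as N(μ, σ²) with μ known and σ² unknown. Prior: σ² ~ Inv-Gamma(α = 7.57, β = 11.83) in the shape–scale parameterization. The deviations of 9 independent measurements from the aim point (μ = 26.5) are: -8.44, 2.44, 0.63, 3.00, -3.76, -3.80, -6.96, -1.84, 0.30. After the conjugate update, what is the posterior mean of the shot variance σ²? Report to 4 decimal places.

With known mean μ and an Inverse-Gamma(α, β) prior on σ², the Normal likelihood is conjugate: posterior is Inv-Gamma(α + n/2, β + Σ(xᵢ−μ)²/2).
Σ(xᵢ−μ)² = (-8.44)² + (2.44)² + (0.63)² + (3.00)² + (-3.76)² + (-3.80)² + (-6.96)² + (-1.84)² + (0.30)² = 167.0789.
Posterior: Inv-Gamma(7.57 + 9/2, 11.83 + 167.0789/2) = Inv-Gamma(12.07, 95.36945).
E[σ²|data] = β/(α−1) = 95.36945/11.07 = 8.6151.

8.6151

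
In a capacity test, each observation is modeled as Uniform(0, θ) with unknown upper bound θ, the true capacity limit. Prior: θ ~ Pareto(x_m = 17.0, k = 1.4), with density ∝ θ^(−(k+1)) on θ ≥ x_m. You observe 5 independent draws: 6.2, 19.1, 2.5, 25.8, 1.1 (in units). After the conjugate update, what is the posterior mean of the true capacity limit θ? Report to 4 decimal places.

30.5778

A Pareto(scale x_m, shape k) prior on the upper bound θ of Uniform(0, θ) is conjugate: posterior is Pareto(max(x_m, max xᵢ), k + n).
Sample maximum = 25.8; prior scale x_m = 17.0 → posterior scale = max = 25.8.
Posterior shape = 1.4 + 5 = 6.4.
E[θ|data] = k·x_m/(k−1) = 6.4·25.8/5.4 = 30.5778.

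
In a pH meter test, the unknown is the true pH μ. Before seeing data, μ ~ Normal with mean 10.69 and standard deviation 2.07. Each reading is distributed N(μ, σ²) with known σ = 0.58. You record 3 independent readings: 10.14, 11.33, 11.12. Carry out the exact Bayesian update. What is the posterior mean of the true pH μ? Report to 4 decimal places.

10.8589

For Normal data with known variance σ², a Normal(μ₀, σ₀²) prior on μ is conjugate. Posterior precision = 1/σ₀² + n/σ²; posterior mean is the precision-weighted average of μ₀ and x̄.
Σxᵢ = 10.14 + 11.33 + 11.12 = 32.59, so n·x̄ = 32.59.
σ₀² = 2.07² = 4.2849, σ² = 0.58² = 0.3364; σ² + n·σ₀² = 0.3364 + 3·4.2849 = 13.1911.
Posterior mean = (μ₀/σ₀² + n·x̄/σ²)/(1/σ₀² + n/σ²) = (σ²·μ₀ + σ₀²·n·x̄)/(σ² + n·σ₀²) = (0.3364·10.69 + 4.2849·32.59)/13.1911 = 143.241007/13.1911 = 10.8589.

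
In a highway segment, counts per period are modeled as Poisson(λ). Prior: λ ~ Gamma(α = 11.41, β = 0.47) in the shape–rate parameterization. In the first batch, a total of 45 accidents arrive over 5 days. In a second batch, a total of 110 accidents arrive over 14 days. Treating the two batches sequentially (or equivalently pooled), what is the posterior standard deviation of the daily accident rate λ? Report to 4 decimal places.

0.6626

With a Gamma(shape α, rate β) prior, the Poisson likelihood is conjugate: the posterior is Gamma(α + ΣXᵢ, β + n).
After batch 1: Gamma(α+S, β+n) = Gamma(11.41+45, 0.47+5) = Gamma(56.41, 5.47).
After batch 2: Gamma(α+S, β+n) = Gamma(56.41+110, 5.47+14) = Gamma(166.41, 19.47).
SD = √α/β = √166.41/19.47 = 0.6626.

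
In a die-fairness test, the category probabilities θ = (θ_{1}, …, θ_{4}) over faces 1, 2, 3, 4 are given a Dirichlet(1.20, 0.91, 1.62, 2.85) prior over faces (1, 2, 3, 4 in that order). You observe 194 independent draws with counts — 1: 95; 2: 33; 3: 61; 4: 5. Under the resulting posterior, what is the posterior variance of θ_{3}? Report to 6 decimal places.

0.001065

The Dirichlet prior is conjugate to the Multinomial likelihood: each posterior αⱼ = prior αⱼ + observed count nⱼ.
Posterior concentration: (96.20, 33.91, 62.62, 7.85), total = 200.58.
Var[θ_j] = α_j(Σα−α_j)/((Σα)²(Σα+1)) = 62.62·137.96/(200.58²·201.58) = 0.001065.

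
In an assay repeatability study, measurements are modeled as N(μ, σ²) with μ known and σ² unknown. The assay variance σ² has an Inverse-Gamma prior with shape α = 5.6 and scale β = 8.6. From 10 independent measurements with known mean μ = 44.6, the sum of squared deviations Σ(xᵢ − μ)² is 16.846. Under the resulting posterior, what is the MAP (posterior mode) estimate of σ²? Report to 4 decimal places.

1.4675

With known mean μ and an Inverse-Gamma(α, β) prior on σ², the Normal likelihood is conjugate: posterior is Inv-Gamma(α + n/2, β + Σ(xᵢ−μ)²/2).
Posterior: Inv-Gamma(5.6 + 10/2, 8.6 + 16.846/2) = Inv-Gamma(10.60, 17.0230).
Mode = β/(α+1) = 17.0230/11.60 = 1.4675.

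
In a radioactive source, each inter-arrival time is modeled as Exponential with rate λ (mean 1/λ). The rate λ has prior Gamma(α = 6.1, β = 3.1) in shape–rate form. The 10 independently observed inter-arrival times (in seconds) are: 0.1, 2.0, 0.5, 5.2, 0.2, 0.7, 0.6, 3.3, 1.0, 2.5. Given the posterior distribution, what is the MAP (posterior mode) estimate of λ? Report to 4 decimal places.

0.7865

With a Gamma(shape α, rate β) prior on the exponential rate λ, the posterior after n observations with total T = Σxᵢ is Gamma(α+n, β+T).
Sum of observations T = 16.1 seconds; n = 10.
Posterior: Gamma(6.1+10, 3.1+16.1) = Gamma(16.1, 19.2).
Mode = (α−1)/β = 0.7865.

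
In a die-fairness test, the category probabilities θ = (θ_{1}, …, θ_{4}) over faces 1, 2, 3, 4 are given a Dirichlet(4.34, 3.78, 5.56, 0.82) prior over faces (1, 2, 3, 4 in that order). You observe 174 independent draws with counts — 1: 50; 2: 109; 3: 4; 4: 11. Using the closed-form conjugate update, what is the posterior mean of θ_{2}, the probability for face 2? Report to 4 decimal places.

0.5983

The Dirichlet prior is conjugate to the Multinomial likelihood: each posterior αⱼ = prior αⱼ + observed count nⱼ.
Posterior concentration: (54.34, 112.78, 9.56, 11.82), total = 188.50.
E[θ_{2}|data] = α_{2}/Σα = 112.78/188.50 = 0.5983.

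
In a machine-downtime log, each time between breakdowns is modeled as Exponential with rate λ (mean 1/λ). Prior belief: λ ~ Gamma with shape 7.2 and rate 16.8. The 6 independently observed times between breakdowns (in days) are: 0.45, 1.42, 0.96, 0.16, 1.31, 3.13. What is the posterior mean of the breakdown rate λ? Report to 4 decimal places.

With a Gamma(shape α, rate β) prior on the exponential rate λ, the posterior after n observations with total T = Σxᵢ is Gamma(α+n, β+T).
Sum of observations T = 7.43 days; n = 6.
Posterior: Gamma(7.2+6, 16.8+7.43) = Gamma(13.2, 24.23).
Posterior mean of λ = α/β = 13.2/24.23 = 0.5448.

0.5448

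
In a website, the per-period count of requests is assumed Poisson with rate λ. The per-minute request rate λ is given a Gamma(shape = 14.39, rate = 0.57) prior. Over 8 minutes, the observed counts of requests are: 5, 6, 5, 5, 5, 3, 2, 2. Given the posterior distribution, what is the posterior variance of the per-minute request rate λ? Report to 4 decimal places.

0.6452

With a Gamma(shape α, rate β) prior, the Poisson likelihood is conjugate: the posterior is Gamma(α + ΣXᵢ, β + n).
Sum of counts S = 33 over n = 8 minutes.
Posterior: Gamma(α+S, β+n) = Gamma(14.39+33, 0.57+8) = Gamma(47.39, 8.57).
Var = α/β² = 47.39/8.57² = 0.6452.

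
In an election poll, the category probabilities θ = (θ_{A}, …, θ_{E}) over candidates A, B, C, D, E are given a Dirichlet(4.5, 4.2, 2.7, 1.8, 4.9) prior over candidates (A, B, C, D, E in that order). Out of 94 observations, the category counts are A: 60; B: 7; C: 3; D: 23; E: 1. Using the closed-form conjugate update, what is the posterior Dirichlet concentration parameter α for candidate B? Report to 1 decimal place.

11.2

The Dirichlet prior is conjugate to the Multinomial likelihood: each posterior αⱼ = prior αⱼ + observed count nⱼ.
Posterior concentration: (64.5, 11.2, 5.7, 24.8, 5.9), total = 112.1.
α_{B} = 4.2 + 7 = 11.2.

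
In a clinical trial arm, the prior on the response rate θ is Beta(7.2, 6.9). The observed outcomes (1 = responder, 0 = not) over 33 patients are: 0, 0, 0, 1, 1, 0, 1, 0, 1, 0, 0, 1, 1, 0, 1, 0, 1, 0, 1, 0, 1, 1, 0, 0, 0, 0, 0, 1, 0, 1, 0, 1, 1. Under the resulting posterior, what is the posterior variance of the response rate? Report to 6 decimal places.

0.005180

The Beta prior is conjugate to a Binomial/Bernoulli likelihood; the update adds successes to α and failures to β.
Posterior: Beta(α+k, β+n−k) = Beta(7.2+15, 6.9+18) = Beta(22.2, 24.9).
Var = αβ/((α+β)²(α+β+1)) = 22.2·24.9/(47.1²·48.1) = 0.005180.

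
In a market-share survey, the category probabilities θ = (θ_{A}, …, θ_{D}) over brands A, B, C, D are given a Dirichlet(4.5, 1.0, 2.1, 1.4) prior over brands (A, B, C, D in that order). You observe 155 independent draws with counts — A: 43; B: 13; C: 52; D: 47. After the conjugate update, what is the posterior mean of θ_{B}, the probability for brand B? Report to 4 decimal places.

The Dirichlet prior is conjugate to the Multinomial likelihood: each posterior αⱼ = prior αⱼ + observed count nⱼ.
Posterior concentration: (47.5, 14.0, 54.1, 48.4), total = 164.0.
E[θ_{B}|data] = α_{B}/Σα = 14.0/164.0 = 0.0854.

0.0854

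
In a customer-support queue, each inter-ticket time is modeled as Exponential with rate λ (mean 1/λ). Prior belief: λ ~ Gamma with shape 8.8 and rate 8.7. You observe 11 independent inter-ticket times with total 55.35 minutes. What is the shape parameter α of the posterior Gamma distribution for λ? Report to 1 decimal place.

With a Gamma(shape α, rate β) prior on the exponential rate λ, the posterior after n observations with total T = Σxᵢ is Gamma(α+n, β+T).
Posterior: Gamma(8.8+11, 8.7+55.35) = Gamma(19.8, 64.05).
Posterior α = 19.8.

19.8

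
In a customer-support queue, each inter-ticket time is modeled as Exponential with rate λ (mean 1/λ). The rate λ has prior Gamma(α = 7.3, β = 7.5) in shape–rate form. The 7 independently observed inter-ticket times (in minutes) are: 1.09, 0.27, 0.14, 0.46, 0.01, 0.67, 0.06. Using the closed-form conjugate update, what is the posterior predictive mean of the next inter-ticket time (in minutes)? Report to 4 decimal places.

0.7669

With a Gamma(shape α, rate β) prior on the exponential rate λ, the posterior after n observations with total T = Σxᵢ is Gamma(α+n, β+T).
Sum of observations T = 2.70 minutes; n = 7.
Posterior: Gamma(7.3+7, 7.5+2.70) = Gamma(14.3, 10.20).
The predictive distribution for the next observation is Lomax; its mean is β/(α−1) = 10.20/13.3 = 0.7669.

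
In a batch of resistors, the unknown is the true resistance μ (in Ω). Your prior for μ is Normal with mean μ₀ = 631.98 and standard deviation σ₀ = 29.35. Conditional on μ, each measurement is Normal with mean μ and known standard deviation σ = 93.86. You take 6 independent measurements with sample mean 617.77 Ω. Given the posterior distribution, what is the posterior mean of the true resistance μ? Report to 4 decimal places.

626.7258

For Normal data with known variance σ², a Normal(μ₀, σ₀²) prior on μ is conjugate. Posterior precision = 1/σ₀² + n/σ²; posterior mean is the precision-weighted average of μ₀ and x̄.
n·x̄ = 6·617.77 = 3706.62.
σ₀² = 29.35² = 861.4225, σ² = 93.86² = 8809.6996; σ² + n·σ₀² = 8809.6996 + 6·861.4225 = 13978.2346.
Posterior mean = (μ₀/σ₀² + n·x̄/σ²)/(1/σ₀² + n/σ²) = (σ²·μ₀ + σ₀²·n·x̄)/(σ² + n·σ₀²) = (8809.6996·631.98 + 861.4225·3706.62)/13978.2346 = 8760519.820158/13978.2346 = 626.7258.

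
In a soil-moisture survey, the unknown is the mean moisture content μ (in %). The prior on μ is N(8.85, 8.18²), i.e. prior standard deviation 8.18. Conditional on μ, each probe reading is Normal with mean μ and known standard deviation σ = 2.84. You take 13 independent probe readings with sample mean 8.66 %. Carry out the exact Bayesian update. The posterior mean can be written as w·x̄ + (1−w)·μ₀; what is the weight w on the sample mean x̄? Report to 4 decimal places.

For Normal data with known variance σ², a Normal(μ₀, σ₀²) prior on μ is conjugate. Posterior precision = 1/σ₀² + n/σ²; posterior mean is the precision-weighted average of μ₀ and x̄.
σ₀² = 8.18² = 66.9124, σ² = 2.84² = 8.0656. Prior precision 1/σ₀² = 1/66.9124; data precision n/σ² = 13/8.0656.
w = (n/σ²)/(1/σ₀² + n/σ²) = n·σ₀²/(σ² + n·σ₀²) = 13·66.9124/(8.0656 + 13·66.9124) = 869.8612/877.9268 = 0.9908.

0.9908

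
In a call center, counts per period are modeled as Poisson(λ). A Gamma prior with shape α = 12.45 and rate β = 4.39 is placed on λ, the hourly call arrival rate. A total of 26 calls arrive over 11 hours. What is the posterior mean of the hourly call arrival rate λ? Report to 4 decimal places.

2.4984

With a Gamma(shape α, rate β) prior, the Poisson likelihood is conjugate: the posterior is Gamma(α + ΣXᵢ, β + n).
Posterior: Gamma(α+S, β+n) = Gamma(12.45+26, 4.39+11) = Gamma(38.45, 15.39).
Posterior mean = α/β = 38.45/15.39 = 2.4984.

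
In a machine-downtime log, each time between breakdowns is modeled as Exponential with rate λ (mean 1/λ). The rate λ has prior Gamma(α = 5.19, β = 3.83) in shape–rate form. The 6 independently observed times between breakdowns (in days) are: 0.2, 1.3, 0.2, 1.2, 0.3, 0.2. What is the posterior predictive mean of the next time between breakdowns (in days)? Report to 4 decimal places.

With a Gamma(shape α, rate β) prior on the exponential rate λ, the posterior after n observations with total T = Σxᵢ is Gamma(α+n, β+T).
Sum of observations T = 3.4 days; n = 6.
Posterior: Gamma(5.19+6, 3.83+3.4) = Gamma(11.19, 7.23).
The predictive distribution for the next observation is Lomax; its mean is β/(α−1) = 7.23/10.19 = 0.7095.

0.7095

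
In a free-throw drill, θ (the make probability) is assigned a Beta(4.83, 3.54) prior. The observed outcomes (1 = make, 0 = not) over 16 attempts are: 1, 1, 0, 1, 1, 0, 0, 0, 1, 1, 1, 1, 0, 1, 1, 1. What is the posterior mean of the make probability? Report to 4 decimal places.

0.6496

The Beta prior is conjugate to a Binomial/Bernoulli likelihood; the update adds successes to α and failures to β.
Posterior: Beta(α+k, β+n−k) = Beta(4.83+11, 3.54+5) = Beta(15.83, 8.54).
Posterior mean = α/(α+β) = 15.83/24.37 = 0.6496.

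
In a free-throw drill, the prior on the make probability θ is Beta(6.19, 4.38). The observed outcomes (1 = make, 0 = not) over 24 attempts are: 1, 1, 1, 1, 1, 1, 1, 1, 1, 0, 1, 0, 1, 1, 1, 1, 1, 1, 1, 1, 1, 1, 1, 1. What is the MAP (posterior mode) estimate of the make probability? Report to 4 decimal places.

The Beta prior is conjugate to a Binomial/Bernoulli likelihood; the update adds successes to α and failures to β.
Posterior: Beta(α+k, β+n−k) = Beta(6.19+22, 4.38+2) = Beta(28.19, 6.38).
Mode of Beta(a,b) for a,b>1 is (a−1)/(a+b−2) = 27.19/32.57 = 0.8348.

0.8348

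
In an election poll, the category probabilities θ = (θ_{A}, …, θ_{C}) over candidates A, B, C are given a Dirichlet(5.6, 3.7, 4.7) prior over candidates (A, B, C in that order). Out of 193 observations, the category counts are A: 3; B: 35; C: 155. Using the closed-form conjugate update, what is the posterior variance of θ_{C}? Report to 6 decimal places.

0.000848

The Dirichlet prior is conjugate to the Multinomial likelihood: each posterior αⱼ = prior αⱼ + observed count nⱼ.
Posterior concentration: (8.6, 38.7, 159.7), total = 207.0.
Var[θ_j] = α_j(Σα−α_j)/((Σα)²(Σα+1)) = 159.7·47.3/(207.0²·208.0) = 0.000848.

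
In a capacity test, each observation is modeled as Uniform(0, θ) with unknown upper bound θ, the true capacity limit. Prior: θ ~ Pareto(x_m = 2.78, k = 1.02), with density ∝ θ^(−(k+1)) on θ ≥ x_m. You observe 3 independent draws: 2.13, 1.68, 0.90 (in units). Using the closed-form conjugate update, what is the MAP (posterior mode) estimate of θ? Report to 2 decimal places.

2.78

A Pareto(scale x_m, shape k) prior on the upper bound θ of Uniform(0, θ) is conjugate: posterior is Pareto(max(x_m, max xᵢ), k + n).
Sample maximum = 2.13; prior scale x_m = 2.78 → posterior scale = max = 2.78.
Posterior shape = 1.02 + 3 = 4.02.
The Pareto density is decreasing on [x_m, ∞), so the mode is x_m = 2.78.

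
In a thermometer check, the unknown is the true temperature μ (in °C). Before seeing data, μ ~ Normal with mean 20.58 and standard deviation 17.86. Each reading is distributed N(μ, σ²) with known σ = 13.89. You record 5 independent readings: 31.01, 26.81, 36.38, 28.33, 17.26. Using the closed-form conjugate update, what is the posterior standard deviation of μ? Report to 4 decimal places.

For Normal data with known variance σ², a Normal(μ₀, σ₀²) prior on μ is conjugate. Posterior precision = 1/σ₀² + n/σ²; posterior mean is the precision-weighted average of μ₀ and x̄.
σ₀² = 17.86² = 318.9796, σ² = 13.89² = 192.9321; σ² + n·σ₀² = 192.9321 + 5·318.9796 = 1787.8301.
Posterior precision = 1/σ₀² + n/σ² = 1/318.9796 + 5/192.9321 = (σ² + n·σ₀²)/(σ₀²σ²) = 1787.8301/(318.9796·192.9321); posterior variance σₙ² = σ₀²σ²/(σ² + n·σ₀²) = 318.9796·192.9321/1787.8301 = 34.422401.
Posterior SD = √σₙ² = √(318.9796·192.9321/1787.8301) = 5.8671.

5.8671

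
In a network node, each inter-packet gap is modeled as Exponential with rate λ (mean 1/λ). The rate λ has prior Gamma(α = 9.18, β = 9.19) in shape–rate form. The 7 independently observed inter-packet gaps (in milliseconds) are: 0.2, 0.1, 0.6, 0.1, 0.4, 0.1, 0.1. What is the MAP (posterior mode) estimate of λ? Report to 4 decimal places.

With a Gamma(shape α, rate β) prior on the exponential rate λ, the posterior after n observations with total T = Σxᵢ is Gamma(α+n, β+T).
Sum of observations T = 1.6 milliseconds; n = 7.
Posterior: Gamma(9.18+7, 9.19+1.6) = Gamma(16.18, 10.79).
Mode = (α−1)/β = 1.4069.

1.4069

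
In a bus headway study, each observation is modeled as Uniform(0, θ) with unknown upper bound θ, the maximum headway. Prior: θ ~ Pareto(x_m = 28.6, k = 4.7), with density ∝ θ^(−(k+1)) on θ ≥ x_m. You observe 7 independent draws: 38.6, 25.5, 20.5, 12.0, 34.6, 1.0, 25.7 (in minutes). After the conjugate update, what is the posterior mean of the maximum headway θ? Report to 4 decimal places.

A Pareto(scale x_m, shape k) prior on the upper bound θ of Uniform(0, θ) is conjugate: posterior is Pareto(max(x_m, max xᵢ), k + n).
Sample maximum = 38.6; prior scale x_m = 28.6 → posterior scale = max = 38.6.
Posterior shape = 4.7 + 7 = 11.7.
E[θ|data] = k·x_m/(k−1) = 11.7·38.6/10.7 = 42.2075.

42.2075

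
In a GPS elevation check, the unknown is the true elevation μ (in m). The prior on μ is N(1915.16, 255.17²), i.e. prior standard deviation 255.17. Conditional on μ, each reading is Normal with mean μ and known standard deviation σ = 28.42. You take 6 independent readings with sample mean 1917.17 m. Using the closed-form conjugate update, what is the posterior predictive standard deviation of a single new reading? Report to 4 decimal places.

30.6926

For Normal data with known variance σ², a Normal(μ₀, σ₀²) prior on μ is conjugate. Posterior precision = 1/σ₀² + n/σ²; posterior mean is the precision-weighted average of μ₀ and x̄.
σ₀² = 255.17² = 65111.7289, σ² = 28.42² = 807.6964; σ² + n·σ₀² = 807.6964 + 6·65111.7289 = 391478.0698.
Posterior precision = 1/σ₀² + n/σ² = 1/65111.7289 + 6/807.6964 = (σ² + n·σ₀²)/(σ₀²σ²) = 391478.0698/(65111.7289·807.6964); posterior variance σₙ² = σ₀²σ²/(σ² + n·σ₀²) = 65111.7289·807.6964/391478.0698 = 134.338327.
Predictive variance for one new observation = σₙ² + σ² = 65111.7289·807.6964/391478.0698 + 807.6964 = σ²·(σ₀² + 391478.0698)/391478.0698 = 807.6964·456589.7987/391478.0698 = 942.034727; SD = √(807.6964·456589.7987/391478.0698) = 30.6926.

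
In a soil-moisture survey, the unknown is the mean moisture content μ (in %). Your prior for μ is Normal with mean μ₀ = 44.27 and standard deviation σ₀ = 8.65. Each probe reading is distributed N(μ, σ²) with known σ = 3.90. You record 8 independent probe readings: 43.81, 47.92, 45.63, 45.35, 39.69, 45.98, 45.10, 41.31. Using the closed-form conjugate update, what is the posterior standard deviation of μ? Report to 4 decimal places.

For Normal data with known variance σ², a Normal(μ₀, σ₀²) prior on μ is conjugate. Posterior precision = 1/σ₀² + n/σ²; posterior mean is the precision-weighted average of μ₀ and x̄.
σ₀² = 8.65² = 74.8225, σ² = 3.90² = 15.21; σ² + n·σ₀² = 15.21 + 8·74.8225 = 613.79.
Posterior precision = 1/σ₀² + n/σ² = 1/74.8225 + 8/15.21 = (σ² + n·σ₀²)/(σ₀²σ²) = 613.79/(74.8225·15.21); posterior variance σₙ² = σ₀²σ²/(σ² + n·σ₀²) = 74.8225·15.21/613.79 = 1.854136.
Posterior SD = √σₙ² = √(74.8225·15.21/613.79) = 1.3617.

1.3617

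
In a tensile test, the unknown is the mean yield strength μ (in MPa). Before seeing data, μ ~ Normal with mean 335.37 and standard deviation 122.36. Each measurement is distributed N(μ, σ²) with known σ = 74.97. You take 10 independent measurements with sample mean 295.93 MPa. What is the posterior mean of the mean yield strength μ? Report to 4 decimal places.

297.3570

For Normal data with known variance σ², a Normal(μ₀, σ₀²) prior on μ is conjugate. Posterior precision = 1/σ₀² + n/σ²; posterior mean is the precision-weighted average of μ₀ and x̄.
n·x̄ = 10·295.93 = 2959.3.
σ₀² = 122.36² = 14971.9696, σ² = 74.97² = 5620.5009; σ² + n·σ₀² = 5620.5009 + 10·14971.9696 = 155340.1969.
Posterior mean = (μ₀/σ₀² + n·x̄/σ²)/(1/σ₀² + n/σ²) = (σ²·μ₀ + σ₀²·n·x̄)/(σ² + n·σ₀²) = (5620.5009·335.37 + 14971.9696·2959.3)/155340.1969 = 46191497.024113/155340.1969 = 297.3570.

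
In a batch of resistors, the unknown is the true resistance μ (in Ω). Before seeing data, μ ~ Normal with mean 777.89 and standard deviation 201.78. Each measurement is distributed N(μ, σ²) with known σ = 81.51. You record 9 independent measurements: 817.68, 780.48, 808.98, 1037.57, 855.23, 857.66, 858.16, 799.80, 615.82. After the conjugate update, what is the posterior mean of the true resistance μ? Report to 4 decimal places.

For Normal data with known variance σ², a Normal(μ₀, σ₀²) prior on μ is conjugate. Posterior precision = 1/σ₀² + n/σ²; posterior mean is the precision-weighted average of μ₀ and x̄.
Σxᵢ = 817.68 + 780.48 + 808.98 + 1037.57 + 855.23 + 857.66 + 858.16 + 799.80 + 615.82 = 7431.38, so n·x̄ = 7431.38.
σ₀² = 201.78² = 40715.1684, σ² = 81.51² = 6643.8801; σ² + n·σ₀² = 6643.8801 + 9·40715.1684 = 373080.3957.
Posterior mean = (μ₀/σ₀² + n·x̄/σ²)/(1/σ₀² + n/σ²) = (σ²·μ₀ + σ₀²·n·x̄)/(σ² + n·σ₀²) = (6643.8801·777.89 + 40715.1684·7431.38)/373080.3957 = 307738096.035381/373080.3957 = 824.8573.

824.8573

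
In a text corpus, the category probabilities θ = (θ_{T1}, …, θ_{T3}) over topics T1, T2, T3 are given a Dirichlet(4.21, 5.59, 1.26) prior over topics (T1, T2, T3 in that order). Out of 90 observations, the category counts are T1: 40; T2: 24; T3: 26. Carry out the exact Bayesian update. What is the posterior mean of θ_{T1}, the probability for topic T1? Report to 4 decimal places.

0.4375

The Dirichlet prior is conjugate to the Multinomial likelihood: each posterior αⱼ = prior αⱼ + observed count nⱼ.
Posterior concentration: (44.21, 29.59, 27.26), total = 101.06.
E[θ_{T1}|data] = α_{T1}/Σα = 44.21/101.06 = 0.4375.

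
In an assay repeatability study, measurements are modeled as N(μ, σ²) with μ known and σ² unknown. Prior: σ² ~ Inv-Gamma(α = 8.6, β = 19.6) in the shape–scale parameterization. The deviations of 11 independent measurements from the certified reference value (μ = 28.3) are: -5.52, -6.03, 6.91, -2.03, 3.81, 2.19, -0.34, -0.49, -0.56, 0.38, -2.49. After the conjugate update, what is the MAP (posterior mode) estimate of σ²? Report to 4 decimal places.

6.1002

With known mean μ and an Inverse-Gamma(α, β) prior on σ², the Normal likelihood is conjugate: posterior is Inv-Gamma(α + n/2, β + Σ(xᵢ−μ)²/2).
Σ(xᵢ−μ)² = (-5.52)² + (-6.03)² + (6.91)² + (-2.03)² + (3.81)² + (2.19)² + (-0.34)² + (-0.49)² + (-0.56)² + (0.38)² + (-2.49)² = 145.0263.
Posterior: Inv-Gamma(8.6 + 11/2, 19.6 + 145.0263/2) = Inv-Gamma(14.10, 92.11315).
Mode = β/(α+1) = 92.11315/15.10 = 6.1002.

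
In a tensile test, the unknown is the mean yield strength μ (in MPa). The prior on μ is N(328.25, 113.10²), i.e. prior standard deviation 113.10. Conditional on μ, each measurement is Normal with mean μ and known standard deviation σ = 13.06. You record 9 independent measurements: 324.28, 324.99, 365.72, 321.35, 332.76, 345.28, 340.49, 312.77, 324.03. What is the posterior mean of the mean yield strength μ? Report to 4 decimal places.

332.4016

For Normal data with known variance σ², a Normal(μ₀, σ₀²) prior on μ is conjugate. Posterior precision = 1/σ₀² + n/σ²; posterior mean is the precision-weighted average of μ₀ and x̄.
Σxᵢ = 324.28 + 324.99 + 365.72 + 321.35 + 332.76 + 345.28 + 340.49 + 312.77 + 324.03 = 2991.67, so n·x̄ = 2991.67.
σ₀² = 113.10² = 12791.61, σ² = 13.06² = 170.5636; σ² + n·σ₀² = 170.5636 + 9·12791.61 = 115295.0536.
Posterior mean = (μ₀/σ₀² + n·x̄/σ²)/(1/σ₀² + n/σ²) = (σ²·μ₀ + σ₀²·n·x̄)/(σ² + n·σ₀²) = (170.5636·328.25 + 12791.61·2991.67)/115295.0536 = 38324263.3904/115295.0536 = 332.4016.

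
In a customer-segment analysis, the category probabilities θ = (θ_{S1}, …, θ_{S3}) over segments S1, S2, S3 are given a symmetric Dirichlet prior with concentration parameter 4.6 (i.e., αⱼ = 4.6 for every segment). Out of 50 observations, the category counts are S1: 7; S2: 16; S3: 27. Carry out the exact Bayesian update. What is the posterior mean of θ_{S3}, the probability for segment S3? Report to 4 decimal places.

The Dirichlet prior is conjugate to the Multinomial likelihood: each posterior αⱼ = prior αⱼ + observed count nⱼ.
Posterior concentration: (11.6, 20.6, 31.6), total = 63.8.
E[θ_{S3}|data] = α_{S3}/Σα = 31.6/63.8 = 0.4953.

0.4953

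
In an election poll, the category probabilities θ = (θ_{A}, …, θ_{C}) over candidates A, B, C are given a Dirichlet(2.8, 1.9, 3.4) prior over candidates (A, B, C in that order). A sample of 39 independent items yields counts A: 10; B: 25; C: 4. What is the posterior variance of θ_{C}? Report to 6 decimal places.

The Dirichlet prior is conjugate to the Multinomial likelihood: each posterior αⱼ = prior αⱼ + observed count nⱼ.
Posterior concentration: (12.8, 26.9, 7.4), total = 47.1.
Var[θ_j] = α_j(Σα−α_j)/((Σα)²(Σα+1)) = 7.4·39.7/(47.1²·48.1) = 0.002753.

0.002753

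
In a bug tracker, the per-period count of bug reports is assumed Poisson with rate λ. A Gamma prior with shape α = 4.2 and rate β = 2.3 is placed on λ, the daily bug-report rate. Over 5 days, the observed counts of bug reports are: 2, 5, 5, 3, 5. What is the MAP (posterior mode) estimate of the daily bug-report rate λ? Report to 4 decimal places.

3.1781

With a Gamma(shape α, rate β) prior, the Poisson likelihood is conjugate: the posterior is Gamma(α + ΣXᵢ, β + n).
Sum of counts S = 20 over n = 5 days.
Posterior: Gamma(α+S, β+n) = Gamma(4.2+20, 2.3+5) = Gamma(24.2, 7.3).
Mode of Gamma(α,β) for α≥1 is (α−1)/β = 23.2/7.3 = 3.1781.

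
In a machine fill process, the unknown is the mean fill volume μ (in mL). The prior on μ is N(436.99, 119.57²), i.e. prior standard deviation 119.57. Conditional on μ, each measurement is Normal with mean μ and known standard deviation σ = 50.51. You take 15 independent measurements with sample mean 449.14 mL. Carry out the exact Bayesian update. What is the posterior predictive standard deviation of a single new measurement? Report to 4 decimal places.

For Normal data with known variance σ², a Normal(μ₀, σ₀²) prior on μ is conjugate. Posterior precision = 1/σ₀² + n/σ²; posterior mean is the precision-weighted average of μ₀ and x̄.
σ₀² = 119.57² = 14296.9849, σ² = 50.51² = 2551.2601; σ² + n·σ₀² = 2551.2601 + 15·14296.9849 = 217006.0336.
Posterior precision = 1/σ₀² + n/σ² = 1/14296.9849 + 15/2551.2601 = (σ² + n·σ₀²)/(σ₀²σ²) = 217006.0336/(14296.9849·2551.2601); posterior variance σₙ² = σ₀²σ²/(σ² + n·σ₀²) = 14296.9849·2551.2601/217006.0336 = 168.084392.
Predictive variance for one new observation = σₙ² + σ² = 14296.9849·2551.2601/217006.0336 + 2551.2601 = σ²·(σ₀² + 217006.0336)/217006.0336 = 2551.2601·231303.0185/217006.0336 = 2719.344492; SD = √(2551.2601·231303.0185/217006.0336) = 52.1473.

52.1473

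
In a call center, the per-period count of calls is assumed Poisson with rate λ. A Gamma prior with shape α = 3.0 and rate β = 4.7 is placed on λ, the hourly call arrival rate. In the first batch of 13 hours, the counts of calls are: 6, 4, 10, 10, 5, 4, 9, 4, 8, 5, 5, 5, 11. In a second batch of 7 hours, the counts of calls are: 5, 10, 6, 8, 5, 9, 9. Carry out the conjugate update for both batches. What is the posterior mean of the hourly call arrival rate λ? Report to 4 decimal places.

5.7085

With a Gamma(shape α, rate β) prior, the Poisson likelihood is conjugate: the posterior is Gamma(α + ΣXᵢ, β + n).
Batch 1: sum of counts S = 86 over n = 13 hours.
After batch 1: Gamma(α+S, β+n) = Gamma(3.0+86, 4.7+13) = Gamma(89.0, 17.7).
Batch 2: sum of counts S = 52 over n = 7 hours.
After batch 2: Gamma(α+S, β+n) = Gamma(89.0+52, 17.7+7) = Gamma(141.0, 24.7).
Posterior mean = α/β = 141.0/24.7 = 5.7085.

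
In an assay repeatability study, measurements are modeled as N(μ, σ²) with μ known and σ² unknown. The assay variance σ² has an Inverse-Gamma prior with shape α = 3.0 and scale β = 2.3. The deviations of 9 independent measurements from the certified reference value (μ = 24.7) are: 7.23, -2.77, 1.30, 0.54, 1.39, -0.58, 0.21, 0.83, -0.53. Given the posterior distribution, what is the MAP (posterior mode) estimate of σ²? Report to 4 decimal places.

4.1065

With known mean μ and an Inverse-Gamma(α, β) prior on σ², the Normal likelihood is conjugate: posterior is Inv-Gamma(α + n/2, β + Σ(xᵢ−μ)²/2).
Σ(xᵢ−μ)² = (7.23)² + (-2.77)² + (1.30)² + (0.54)² + (1.39)² + (-0.58)² + (0.21)² + (0.83)² + (-0.53)² = 65.2098.
Posterior: Inv-Gamma(3.0 + 9/2, 2.3 + 65.2098/2) = Inv-Gamma(7.50, 34.90490).
Mode = β/(α+1) = 34.90490/8.50 = 4.1065.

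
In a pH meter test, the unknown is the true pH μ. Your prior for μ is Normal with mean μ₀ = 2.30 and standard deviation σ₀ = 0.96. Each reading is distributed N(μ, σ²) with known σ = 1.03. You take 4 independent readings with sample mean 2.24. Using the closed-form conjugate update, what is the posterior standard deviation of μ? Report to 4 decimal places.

0.4538

For Normal data with known variance σ², a Normal(μ₀, σ₀²) prior on μ is conjugate. Posterior precision = 1/σ₀² + n/σ²; posterior mean is the precision-weighted average of μ₀ and x̄.
σ₀² = 0.96² = 0.9216, σ² = 1.03² = 1.0609; σ² + n·σ₀² = 1.0609 + 4·0.9216 = 4.7473.
Posterior precision = 1/σ₀² + n/σ² = 1/0.9216 + 4/1.0609 = (σ² + n·σ₀²)/(σ₀²σ²) = 4.7473/(0.9216·1.0609); posterior variance σₙ² = σ₀²σ²/(σ² + n·σ₀²) = 0.9216·1.0609/4.7473 = 0.205954.
Posterior SD = √σₙ² = √(0.9216·1.0609/4.7473) = 0.4538.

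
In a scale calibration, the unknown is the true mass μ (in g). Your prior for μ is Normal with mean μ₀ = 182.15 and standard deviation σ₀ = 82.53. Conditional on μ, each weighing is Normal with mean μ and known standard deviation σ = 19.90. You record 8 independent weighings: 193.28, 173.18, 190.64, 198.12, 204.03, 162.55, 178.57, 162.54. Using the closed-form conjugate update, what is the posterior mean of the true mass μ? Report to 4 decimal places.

182.8586

For Normal data with known variance σ², a Normal(μ₀, σ₀²) prior on μ is conjugate. Posterior precision = 1/σ₀² + n/σ²; posterior mean is the precision-weighted average of μ₀ and x̄.
Σxᵢ = 193.28 + 173.18 + 190.64 + 198.12 + 204.03 + 162.55 + 178.57 + 162.54 = 1462.91, so n·x̄ = 1462.91.
σ₀² = 82.53² = 6811.2009, σ² = 19.90² = 396.01; σ² + n·σ₀² = 396.01 + 8·6811.2009 = 54885.6172.
Posterior mean = (μ₀/σ₀² + n·x̄/σ²)/(1/σ₀² + n/σ²) = (σ²·μ₀ + σ₀²·n·x̄)/(σ² + n·σ₀²) = (396.01·182.15 + 6811.2009·1462.91)/54885.6172 = 10036307.130119/54885.6172 = 182.8586.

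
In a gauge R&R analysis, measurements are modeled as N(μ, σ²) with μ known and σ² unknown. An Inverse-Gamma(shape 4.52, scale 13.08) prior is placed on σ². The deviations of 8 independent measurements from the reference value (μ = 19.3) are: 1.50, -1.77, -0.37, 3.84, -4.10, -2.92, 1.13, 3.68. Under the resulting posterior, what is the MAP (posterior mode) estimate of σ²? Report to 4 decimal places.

4.5473

With known mean μ and an Inverse-Gamma(α, β) prior on σ², the Normal likelihood is conjugate: posterior is Inv-Gamma(α + n/2, β + Σ(xᵢ−μ)²/2).
Σ(xᵢ−μ)² = (1.50)² + (-1.77)² + (-0.37)² + (3.84)² + (-4.10)² + (-2.92)² + (1.13)² + (3.68)² = 60.4211.
Posterior: Inv-Gamma(4.52 + 8/2, 13.08 + 60.4211/2) = Inv-Gamma(8.52, 43.29055).
Mode = β/(α+1) = 43.29055/9.52 = 4.5473.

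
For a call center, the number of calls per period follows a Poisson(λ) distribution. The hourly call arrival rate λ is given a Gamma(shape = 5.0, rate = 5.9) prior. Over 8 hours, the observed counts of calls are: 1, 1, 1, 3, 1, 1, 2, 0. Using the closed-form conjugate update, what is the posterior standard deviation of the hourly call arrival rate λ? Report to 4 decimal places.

0.2786

With a Gamma(shape α, rate β) prior, the Poisson likelihood is conjugate: the posterior is Gamma(α + ΣXᵢ, β + n).
Sum of counts S = 10 over n = 8 hours.
Posterior: Gamma(α+S, β+n) = Gamma(5.0+10, 5.9+8) = Gamma(15.0, 13.9).
SD = √α/β = √15.0/13.9 = 0.2786.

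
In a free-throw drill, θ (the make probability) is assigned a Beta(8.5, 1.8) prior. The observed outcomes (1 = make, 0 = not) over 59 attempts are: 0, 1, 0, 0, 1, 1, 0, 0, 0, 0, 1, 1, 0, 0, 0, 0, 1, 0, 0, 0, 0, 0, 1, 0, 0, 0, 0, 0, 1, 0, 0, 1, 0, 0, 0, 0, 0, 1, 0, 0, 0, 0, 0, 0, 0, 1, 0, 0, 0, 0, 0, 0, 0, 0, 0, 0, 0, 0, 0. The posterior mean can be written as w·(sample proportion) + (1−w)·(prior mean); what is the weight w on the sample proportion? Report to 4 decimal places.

The Beta prior is conjugate to a Binomial/Bernoulli likelihood; the update adds successes to α and failures to β.
Posterior mean = (α₀+k)/(α₀+β₀+n) = [n/(α₀+β₀+n)]·(k/n) + [(α₀+β₀)/(α₀+β₀+n)]·α₀/(α₀+β₀), so only n and the prior enter the weight.
The weight on the data is w = n/(α₀+β₀+n) = 59/(8.5+1.8+59) = 59/69.3 = 0.8514.

0.8514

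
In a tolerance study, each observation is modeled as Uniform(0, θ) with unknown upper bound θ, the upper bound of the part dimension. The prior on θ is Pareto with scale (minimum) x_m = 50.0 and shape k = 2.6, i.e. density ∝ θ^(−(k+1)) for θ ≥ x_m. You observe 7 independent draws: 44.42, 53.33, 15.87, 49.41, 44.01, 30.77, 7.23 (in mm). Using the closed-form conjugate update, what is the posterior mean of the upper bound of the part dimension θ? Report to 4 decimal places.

59.5312

A Pareto(scale x_m, shape k) prior on the upper bound θ of Uniform(0, θ) is conjugate: posterior is Pareto(max(x_m, max xᵢ), k + n).
Sample maximum = 53.33; prior scale x_m = 50.0 → posterior scale = max = 53.33.
Posterior shape = 2.6 + 7 = 9.6.
E[θ|data] = k·x_m/(k−1) = 9.6·53.33/8.6 = 59.5312.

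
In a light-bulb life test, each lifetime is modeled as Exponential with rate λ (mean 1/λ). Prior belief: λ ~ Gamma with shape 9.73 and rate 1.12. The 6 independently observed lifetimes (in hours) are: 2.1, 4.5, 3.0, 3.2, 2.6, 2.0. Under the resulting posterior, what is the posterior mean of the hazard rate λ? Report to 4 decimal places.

0.8494

With a Gamma(shape α, rate β) prior on the exponential rate λ, the posterior after n observations with total T = Σxᵢ is Gamma(α+n, β+T).
Sum of observations T = 17.4 hours; n = 6.
Posterior: Gamma(9.73+6, 1.12+17.4) = Gamma(15.73, 18.52).
Posterior mean of λ = α/β = 15.73/18.52 = 0.8494.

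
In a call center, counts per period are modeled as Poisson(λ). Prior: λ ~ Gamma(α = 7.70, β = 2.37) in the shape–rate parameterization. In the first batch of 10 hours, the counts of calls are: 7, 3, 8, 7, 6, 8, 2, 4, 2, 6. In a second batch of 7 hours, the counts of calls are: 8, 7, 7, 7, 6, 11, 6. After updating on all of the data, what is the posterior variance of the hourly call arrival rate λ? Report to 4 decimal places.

0.3004

With a Gamma(shape α, rate β) prior, the Poisson likelihood is conjugate: the posterior is Gamma(α + ΣXᵢ, β + n).
Batch 1: sum of counts S = 53 over n = 10 hours.
After batch 1: Gamma(α+S, β+n) = Gamma(7.70+53, 2.37+10) = Gamma(60.70, 12.37).
Batch 2: sum of counts S = 52 over n = 7 hours.
After batch 2: Gamma(α+S, β+n) = Gamma(60.70+52, 12.37+7) = Gamma(112.70, 19.37).
Var = α/β² = 112.70/19.37² = 0.3004.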